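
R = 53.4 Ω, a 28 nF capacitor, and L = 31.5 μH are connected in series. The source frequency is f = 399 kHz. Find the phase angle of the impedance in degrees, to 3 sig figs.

ω = 2πf = 2.507e+06 rad/s
X_L = ωL = 79.0 Ω
X_C = 1/(ωC) = 14.2 Ω
Net reactance X = X_L − X_C = 64.7 Ω
Z = 53.4 + j64.7 Ω
|Z| = √(53.4² + 64.7²) = 83.9 Ω
∠Z = arctan(64.7/53.4) = 50.5°

50.5°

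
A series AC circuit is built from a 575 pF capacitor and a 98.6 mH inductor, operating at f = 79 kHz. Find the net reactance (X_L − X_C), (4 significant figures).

ω = 2πf = 496400 rad/s
X_L = ωL = 48940 Ω
X_C = 1/(ωC) = 3504 Ω
X = 48940 − 3504 = 45440 Ω

45440 Ω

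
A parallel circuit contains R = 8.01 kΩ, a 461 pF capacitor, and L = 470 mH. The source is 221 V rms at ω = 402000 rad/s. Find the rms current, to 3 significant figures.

X_L = ωL = 189000 Ω
X_C = 1/(ωC) = 5400 Ω
Parallel: admittances add. Y = 1/R + 1/(jωL) + jωC
Y = (0.000125 + j0.000180) S
|Y| = 0.000219 S → |Z| = 1/|Y| = 4560 Ω, ∠Z = −∠Y = -55.3°
I = V/|Z| = 221/4560 = 48.4 mA

48.4 mA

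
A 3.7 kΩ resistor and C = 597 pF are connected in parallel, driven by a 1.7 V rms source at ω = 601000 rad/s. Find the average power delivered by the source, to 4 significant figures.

X_C = 1/(ωC) = 2787 Ω
Parallel: admittances add. Y = 1/R + jωC
Y = (0.0002703 + j0.0003588) S
|Y| = 0.0004492 S → |Z| = 1/|Y| = 2226 Ω, ∠Z = −∠Y = -53.01°
I = V/|Z| = 763.6 μA
P = VI cos φ = 1.7 × 0.0007636 × cos(-53.01°) = 781.1 μW

781.1 μW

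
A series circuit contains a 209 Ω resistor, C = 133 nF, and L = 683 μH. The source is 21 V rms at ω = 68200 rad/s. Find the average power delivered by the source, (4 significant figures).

1.931 W

X_L = ωL = 46.58 Ω
X_C = 1/(ωC) = 110.2 Ω
Net reactance X = X_L − X_C = -63.67 Ω
Z = 209.0 − j63.67 Ω
|Z| = √(209.0² + 63.67²) = 218.5 Ω
∠Z = arctan(-63.67/209.0) = -16.94°
I = V/|Z| = 96.12 mA
P = VI cos φ = 21 × 0.09612 × cos(-16.94°) = 1.931 W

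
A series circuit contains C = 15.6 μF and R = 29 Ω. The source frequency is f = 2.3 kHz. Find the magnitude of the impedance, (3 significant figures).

29.3 Ω

ω = 2πf = 14450 rad/s
X_C = 1/(ωC) = 4.44 Ω
Z = 29.0 − j4.44 Ω
|Z| = √(29.0² + 4.44²) = 29.3 Ω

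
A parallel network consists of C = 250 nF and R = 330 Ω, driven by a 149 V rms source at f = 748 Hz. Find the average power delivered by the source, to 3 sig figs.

67.3 W

ω = 2πf = 4700 rad/s
X_C = 1/(ωC) = 851 Ω
Parallel: admittances add. Y = 1/R + jωC
Y = (0.00303 + j0.00117) S
|Y| = 0.00325 S → |Z| = 1/|Y| = 308 Ω, ∠Z = −∠Y = -21.2°
I = V/|Z| = 484 mA
P = VI cos φ = 149 × 0.484 × cos(-21.2°) = 67.3 W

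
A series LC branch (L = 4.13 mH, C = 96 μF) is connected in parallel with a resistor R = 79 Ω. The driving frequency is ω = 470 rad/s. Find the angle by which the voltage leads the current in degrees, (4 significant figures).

-75.64°

X_L = ωL = 1.941 Ω
X_C = 1/(ωC) = 22.16 Ω
Branch 1: Z₁ = R = 79.00 Ω
Branch 2 (series LC): Z₂ = j(X_L − X_C) = −j20.22 Ω
Parallel: Z = Z₁Z₂/(Z₁+Z₂), |Z| = 19.59 Ω, ∠Z = -75.64°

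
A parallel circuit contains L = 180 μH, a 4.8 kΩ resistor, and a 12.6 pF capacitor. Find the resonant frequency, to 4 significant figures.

3.342 MHz

ω₀ = 1/√(LC) = 1/√(0.00018 × 1.26e-11) = 2.1e+07 rad/s
f₀ = ω₀/(2π) = 3.342 MHz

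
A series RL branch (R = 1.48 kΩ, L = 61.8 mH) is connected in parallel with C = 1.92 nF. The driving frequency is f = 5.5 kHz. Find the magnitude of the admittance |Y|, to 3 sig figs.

332 μS

ω = 2πf = 34560 rad/s
X_L = ωL = 2140 Ω
X_C = 1/(ωC) = 15100 Ω
Branch 1 (R+jX_L): Z₁ = 1480 + j2140 Ω, |Z₁| = 2600 Ω
Branch 2 (−jX_C): Z₂ = −j15100 Ω
Parallel: Z = Z₁Z₂/(Z₁+Z₂), |Z| = 3010 Ω, ∠Z = 48.8°
|Y| = 1/|Z| = 332 μS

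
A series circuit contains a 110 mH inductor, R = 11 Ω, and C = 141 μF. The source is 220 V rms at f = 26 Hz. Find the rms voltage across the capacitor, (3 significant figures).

ω = 2πf = 163.4 rad/s
X_L = ωL = 18.0 Ω
X_C = 1/(ωC) = 43.4 Ω
Net reactance X = X_L − X_C = -25.4 Ω
Z = 11.0 − j25.4 Ω
|Z| = √(11.0² + 25.4²) = 27.7 Ω
I = V/|Z| = 7.94 A
V_C = I·|Z_C| = 7.94 × 43.4 = 345 V

345 V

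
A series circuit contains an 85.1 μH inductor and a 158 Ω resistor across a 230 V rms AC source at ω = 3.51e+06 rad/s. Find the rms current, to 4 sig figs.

680.6 mA

X_L = ωL = 298.7 Ω
Z = 158.0 + j298.7 Ω
|Z| = √(158.0² + 298.7²) = 337.9 Ω
I = V/|Z| = 230/337.9 = 680.6 mA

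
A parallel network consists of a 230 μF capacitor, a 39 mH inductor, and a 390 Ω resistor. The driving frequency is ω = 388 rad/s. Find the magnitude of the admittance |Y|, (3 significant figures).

X_L = ωL = 15.1 Ω
X_C = 1/(ωC) = 11.2 Ω
Parallel: admittances add. Y = 1/R + 1/(jωL) + jωC
Y = (0.00256 + j0.0232) S
|Y| = 0.0233 S → |Z| = 1/|Y| = 42.9 Ω, ∠Z = −∠Y = -83.7°

23.3 mS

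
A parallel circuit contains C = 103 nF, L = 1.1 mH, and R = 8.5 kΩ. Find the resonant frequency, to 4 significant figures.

ω₀ = 1/√(LC) = 1/√(0.0011 × 1.03e-07) = 93950 rad/s
f₀ = ω₀/(2π) = 14.95 kHz

14.95 kHz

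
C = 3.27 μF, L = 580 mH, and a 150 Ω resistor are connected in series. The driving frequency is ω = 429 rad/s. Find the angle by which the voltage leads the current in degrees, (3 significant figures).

-72.1°

X_L = ωL = 249 Ω
X_C = 1/(ωC) = 713 Ω
Net reactance X = X_L − X_C = -464 Ω
Z = 150 − j464 Ω
|Z| = √(150² + 464²) = 488 Ω
∠Z = arctan(-464/150) = -72.1°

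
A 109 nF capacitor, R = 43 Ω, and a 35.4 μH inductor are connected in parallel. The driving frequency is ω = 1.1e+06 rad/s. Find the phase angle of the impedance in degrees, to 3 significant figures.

-76.1°

X_L = ωL = 38.9 Ω
X_C = 1/(ωC) = 8.34 Ω
Parallel: admittances add. Y = 1/R + 1/(jωL) + jωC
Y = (0.0233 + j0.0942) S
|Y| = 0.0970 S → |Z| = 1/|Y| = 10.3 Ω, ∠Z = −∠Y = -76.1°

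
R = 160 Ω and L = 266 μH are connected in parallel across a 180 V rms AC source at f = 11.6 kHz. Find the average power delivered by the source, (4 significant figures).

202.5 W

ω = 2πf = 72880 rad/s
X_L = ωL = 19.39 Ω
Parallel: admittances add. Y = 1/R + 1/(jωL)
Y = (0.006250 − j0.05158) S
|Y| = 0.05196 S → |Z| = 1/|Y| = 19.25 Ω, ∠Z = −∠Y = 83.09°
I = V/|Z| = 9.352 A
P = VI cos φ = 180 × 9.352 × cos(83.09°) = 202.5 W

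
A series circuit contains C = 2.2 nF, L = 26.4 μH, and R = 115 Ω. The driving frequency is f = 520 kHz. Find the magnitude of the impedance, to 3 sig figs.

ω = 2πf = 3.267e+06 rad/s
X_L = ωL = 86.3 Ω
X_C = 1/(ωC) = 139 Ω
Net reactance X = X_L − X_C = -52.9 Ω
Z = 115 − j52.9 Ω
|Z| = √(115² + 52.9²) = 127 Ω

127 Ω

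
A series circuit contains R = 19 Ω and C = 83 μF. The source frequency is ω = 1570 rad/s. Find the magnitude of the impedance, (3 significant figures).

20.5 Ω

X_C = 1/(ωC) = 7.67 Ω
Z = 19.0 − j7.67 Ω
|Z| = √(19.0² + 7.67²) = 20.5 Ω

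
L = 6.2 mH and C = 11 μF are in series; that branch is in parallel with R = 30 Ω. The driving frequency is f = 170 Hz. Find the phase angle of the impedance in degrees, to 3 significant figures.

-20.9°

ω = 2πf = 1068 rad/s
X_L = ωL = 6.62 Ω
X_C = 1/(ωC) = 85.1 Ω
Branch 1: Z₁ = R = 30.0 Ω
Branch 2 (series LC): Z₂ = j(X_L − X_C) = −j78.5 Ω
Parallel: Z = Z₁Z₂/(Z₁+Z₂), |Z| = 28.0 Ω, ∠Z = -20.9°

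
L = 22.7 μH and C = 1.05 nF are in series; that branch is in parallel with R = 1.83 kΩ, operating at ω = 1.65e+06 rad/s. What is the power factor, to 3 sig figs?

X_L = ωL = 37.5 Ω
X_C = 1/(ωC) = 577 Ω
Branch 1: Z₁ = R = 1830 Ω
Branch 2 (series LC): Z₂ = j(X_L − X_C) = −j540 Ω
Parallel: Z = Z₁Z₂/(Z₁+Z₂), |Z| = 518 Ω, ∠Z = -73.6°
cos φ = cos(-73.6°) = 0.283

0.283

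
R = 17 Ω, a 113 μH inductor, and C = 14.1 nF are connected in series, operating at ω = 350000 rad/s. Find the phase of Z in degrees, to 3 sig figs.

X_L = ωL = 39.5 Ω
X_C = 1/(ωC) = 203 Ω
Net reactance X = X_L − X_C = -163 Ω
Z = 17.0 − j163 Ω
|Z| = √(17.0² + 163²) = 164 Ω
∠Z = arctan(-163/17.0) = -84.0°

-84.0°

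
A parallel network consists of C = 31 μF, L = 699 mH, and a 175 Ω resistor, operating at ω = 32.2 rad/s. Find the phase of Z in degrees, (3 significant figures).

82.5°

X_L = ωL = 22.5 Ω
X_C = 1/(ωC) = 1000 Ω
Parallel: admittances add. Y = 1/R + 1/(jωL) + jωC
Y = (0.00571 − j0.0434) S
|Y| = 0.0438 S → |Z| = 1/|Y| = 22.8 Ω, ∠Z = −∠Y = 82.5°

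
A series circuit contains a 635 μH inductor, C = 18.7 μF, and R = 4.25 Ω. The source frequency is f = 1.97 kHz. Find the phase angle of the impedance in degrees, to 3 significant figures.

ω = 2πf = 12380 rad/s
X_L = ωL = 7.86 Ω
X_C = 1/(ωC) = 4.32 Ω
Net reactance X = X_L − X_C = 3.54 Ω
Z = 4.25 + j3.54 Ω
|Z| = √(4.25² + 3.54²) = 5.53 Ω
∠Z = arctan(3.54/4.25) = 39.8°

39.8°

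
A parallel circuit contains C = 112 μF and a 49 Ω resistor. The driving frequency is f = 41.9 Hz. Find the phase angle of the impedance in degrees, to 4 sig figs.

-55.31°

ω = 2πf = 263.3 rad/s
X_C = 1/(ωC) = 33.91 Ω
Parallel: admittances add. Y = 1/R + jωC
Y = (0.02041 + j0.02949) S
|Y| = 0.03586 S → |Z| = 1/|Y| = 27.89 Ω, ∠Z = −∠Y = -55.31°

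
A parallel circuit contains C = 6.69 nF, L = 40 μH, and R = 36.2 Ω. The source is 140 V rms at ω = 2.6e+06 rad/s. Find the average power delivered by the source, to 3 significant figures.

541 W

X_L = ωL = 104 Ω
X_C = 1/(ωC) = 57.5 Ω
Parallel: admittances add. Y = 1/R + 1/(jωL) + jωC
Y = (0.0276 + j0.00778) S
|Y| = 0.0287 S → |Z| = 1/|Y| = 34.8 Ω, ∠Z = −∠Y = -15.7°
I = V/|Z| = 4.02 A
P = VI cos φ = 140 × 4.02 × cos(-15.7°) = 541 W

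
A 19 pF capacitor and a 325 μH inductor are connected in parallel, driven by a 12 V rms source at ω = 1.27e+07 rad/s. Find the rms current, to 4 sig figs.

X_L = ωL = 4128 Ω
X_C = 1/(ωC) = 4144 Ω
Parallel: admittances add. Y = 1/(jωL) + jωC
Y = (0 − j9.774e-07) S
|Y| = 9.774e-07 S → |Z| = 1/|Y| = 1.023e+06 Ω, ∠Z = −∠Y = 90.00°
I = V/|Z| = 12/1.023e+06 = 11.73 μA

11.73 μA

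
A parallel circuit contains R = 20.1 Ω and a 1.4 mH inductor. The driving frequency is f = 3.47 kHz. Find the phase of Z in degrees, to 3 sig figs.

ω = 2πf = 21800 rad/s
X_L = ωL = 30.5 Ω
Parallel: admittances add. Y = 1/R + 1/(jωL)
Y = (0.0498 − j0.0328) S
|Y| = 0.0596 S → |Z| = 1/|Y| = 16.8 Ω, ∠Z = −∠Y = 33.4°

33.4°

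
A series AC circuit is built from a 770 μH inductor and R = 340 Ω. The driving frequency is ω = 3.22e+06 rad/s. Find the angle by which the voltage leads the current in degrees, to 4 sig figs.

X_L = ωL = 2479 Ω
Z = 340.0 + j2479 Ω
|Z| = √(340.0² + 2479²) = 2503 Ω
∠Z = arctan(2479/340.0) = 82.19°

82.19°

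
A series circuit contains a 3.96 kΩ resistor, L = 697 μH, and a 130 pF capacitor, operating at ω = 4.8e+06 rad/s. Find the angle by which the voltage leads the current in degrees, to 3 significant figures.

23.8°

X_L = ωL = 3350 Ω
X_C = 1/(ωC) = 1600 Ω
Net reactance X = X_L − X_C = 1740 Ω
Z = 3960 + j1740 Ω
|Z| = √(3960² + 1740²) = 4330 Ω
∠Z = arctan(1740/3960) = 23.8°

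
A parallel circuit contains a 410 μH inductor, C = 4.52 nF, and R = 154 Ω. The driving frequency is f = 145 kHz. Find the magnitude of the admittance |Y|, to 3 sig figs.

6.65 mS

ω = 2πf = 911100 rad/s
X_L = ωL = 374 Ω
X_C = 1/(ωC) = 243 Ω
Parallel: admittances add. Y = 1/R + 1/(jωL) + jωC
Y = (0.00649 + j0.00144) S
|Y| = 0.00665 S → |Z| = 1/|Y| = 150 Ω, ∠Z = −∠Y = -12.5°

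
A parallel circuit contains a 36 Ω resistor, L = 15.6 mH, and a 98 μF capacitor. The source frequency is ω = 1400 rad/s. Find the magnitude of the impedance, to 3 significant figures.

10.5 Ω

X_L = ωL = 21.8 Ω
X_C = 1/(ωC) = 7.29 Ω
Parallel: admittances add. Y = 1/R + 1/(jωL) + jωC
Y = (0.0278 + j0.0914) S
|Y| = 0.0955 S → |Z| = 1/|Y| = 10.5 Ω, ∠Z = −∠Y = -73.1°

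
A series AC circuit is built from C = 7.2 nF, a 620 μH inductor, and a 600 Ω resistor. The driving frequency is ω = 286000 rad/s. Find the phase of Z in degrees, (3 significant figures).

-27.2°

X_L = ωL = 177 Ω
X_C = 1/(ωC) = 486 Ω
Net reactance X = X_L − X_C = -308 Ω
Z = 600 − j308 Ω
|Z| = √(600² + 308²) = 675 Ω
∠Z = arctan(-308/600) = -27.2°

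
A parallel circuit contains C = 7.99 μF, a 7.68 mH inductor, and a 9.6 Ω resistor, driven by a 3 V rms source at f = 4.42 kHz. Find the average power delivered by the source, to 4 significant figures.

ω = 2πf = 27770 rad/s
X_L = ωL = 213.3 Ω
X_C = 1/(ωC) = 4.507 Ω
Parallel: admittances add. Y = 1/R + 1/(jωL) + jωC
Y = (0.1042 + j0.2172) S
|Y| = 0.2409 S → |Z| = 1/|Y| = 4.151 Ω, ∠Z = −∠Y = -64.38°
I = V/|Z| = 722.7 mA
P = VI cos φ = 3 × 0.7227 × cos(-64.38°) = 937.5 mW

937.5 mW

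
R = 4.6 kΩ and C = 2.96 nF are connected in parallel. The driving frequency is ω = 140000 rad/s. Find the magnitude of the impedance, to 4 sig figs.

X_C = 1/(ωC) = 2413 Ω
Parallel: admittances add. Y = 1/R + jωC
Y = (0.0002174 + j0.0004144) S
|Y| = 0.0004680 S → |Z| = 1/|Y| = 2137 Ω, ∠Z = −∠Y = -62.32°

2137 Ω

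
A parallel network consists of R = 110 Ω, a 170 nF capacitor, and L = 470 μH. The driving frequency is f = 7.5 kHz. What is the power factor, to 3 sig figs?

ω = 2πf = 47120 rad/s
X_L = ωL = 22.1 Ω
X_C = 1/(ωC) = 125 Ω
Parallel: admittances add. Y = 1/R + 1/(jωL) + jωC
Y = (0.00909 − j0.0371) S
|Y| = 0.0382 S → |Z| = 1/|Y| = 26.2 Ω, ∠Z = −∠Y = 76.2°
cos φ = cos(76.2°) = 0.238

0.238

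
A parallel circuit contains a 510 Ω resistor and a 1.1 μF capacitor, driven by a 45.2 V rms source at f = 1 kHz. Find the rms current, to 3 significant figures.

325 mA

ω = 2πf = 6283 rad/s
X_C = 1/(ωC) = 145 Ω
Parallel: admittances add. Y = 1/R + jωC
Y = (0.00196 + j0.00691) S
|Y| = 0.00718 S → |Z| = 1/|Y| = 139 Ω, ∠Z = −∠Y = -74.2°
I = V/|Z| = 45.2/139 = 325 mA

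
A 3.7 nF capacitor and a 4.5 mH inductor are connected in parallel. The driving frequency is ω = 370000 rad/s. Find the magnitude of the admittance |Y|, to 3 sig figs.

X_L = ωL = 1660 Ω
X_C = 1/(ωC) = 730 Ω
Parallel: admittances add. Y = 1/(jωL) + jωC
Y = (0 + j0.000768) S
|Y| = 0.000768 S → |Z| = 1/|Y| = 1300 Ω, ∠Z = −∠Y = -90.0°

768 μS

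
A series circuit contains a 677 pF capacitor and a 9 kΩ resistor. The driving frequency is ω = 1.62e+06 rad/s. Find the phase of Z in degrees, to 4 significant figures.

-5.785°

X_C = 1/(ωC) = 911.8 Ω
Z = 9000 − j911.8 Ω
|Z| = √(9000² + 911.8²) = 9046 Ω
∠Z = arctan(-911.8/9000) = -5.785°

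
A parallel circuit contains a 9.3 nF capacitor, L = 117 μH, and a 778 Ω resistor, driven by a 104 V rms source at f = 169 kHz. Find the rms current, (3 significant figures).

232 mA

ω = 2πf = 1.062e+06 rad/s
X_L = ωL = 124 Ω
X_C = 1/(ωC) = 101 Ω
Parallel: admittances add. Y = 1/R + 1/(jωL) + jωC
Y = (0.00129 + j0.00183) S
|Y| = 0.00223 S → |Z| = 1/|Y| = 448 Ω, ∠Z = −∠Y = -54.9°
I = V/|Z| = 104/448 = 232 mA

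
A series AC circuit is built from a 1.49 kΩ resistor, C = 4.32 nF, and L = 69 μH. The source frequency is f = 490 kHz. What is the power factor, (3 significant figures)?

0.996

ω = 2πf = 3.079e+06 rad/s
X_L = ωL = 212 Ω
X_C = 1/(ωC) = 75.2 Ω
Net reactance X = X_L − X_C = 137 Ω
Z = 1490 + j137 Ω
|Z| = √(1490² + 137²) = 1500 Ω
∠Z = arctan(137/1490) = 5.26°
cos φ = cos(5.26°) = 0.996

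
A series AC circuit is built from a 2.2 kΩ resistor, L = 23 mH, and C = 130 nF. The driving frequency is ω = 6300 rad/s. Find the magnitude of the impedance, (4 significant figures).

2449 Ω

X_L = ωL = 144.9 Ω
X_C = 1/(ωC) = 1221 Ω
Net reactance X = X_L − X_C = -1076 Ω
Z = 2200 − j1076 Ω
|Z| = √(2200² + 1076²) = 2449 Ω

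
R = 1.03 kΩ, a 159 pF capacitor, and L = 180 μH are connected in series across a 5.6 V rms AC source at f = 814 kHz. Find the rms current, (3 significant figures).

5.21 mA

ω = 2πf = 5.115e+06 rad/s
X_L = ωL = 921 Ω
X_C = 1/(ωC) = 1230 Ω
Net reactance X = X_L − X_C = -309 Ω
Z = 1030 − j309 Ω
|Z| = √(1030² + 309²) = 1080 Ω
I = V/|Z| = 5.6/1080 = 5.21 mA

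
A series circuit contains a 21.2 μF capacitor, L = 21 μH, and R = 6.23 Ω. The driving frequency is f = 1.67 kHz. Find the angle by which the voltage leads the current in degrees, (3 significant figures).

-34.5°

ω = 2πf = 10490 rad/s
X_L = ωL = 0.220 Ω
X_C = 1/(ωC) = 4.50 Ω
Net reactance X = X_L − X_C = -4.28 Ω
Z = 6.23 − j4.28 Ω
|Z| = √(6.23² + 4.28²) = 7.56 Ω
∠Z = arctan(-4.28/6.23) = -34.5°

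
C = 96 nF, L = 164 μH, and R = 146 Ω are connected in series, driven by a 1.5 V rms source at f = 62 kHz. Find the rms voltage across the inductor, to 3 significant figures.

ω = 2πf = 389600 rad/s
X_L = ωL = 63.9 Ω
X_C = 1/(ωC) = 26.7 Ω
Net reactance X = X_L − X_C = 37.1 Ω
Z = 146 + j37.1 Ω
|Z| = √(146² + 37.1²) = 151 Ω
I = V/|Z| = 9.96 mA
V_L = I·|Z_L| = 0.00996 × 63.9 = 0.636 V

0.636 V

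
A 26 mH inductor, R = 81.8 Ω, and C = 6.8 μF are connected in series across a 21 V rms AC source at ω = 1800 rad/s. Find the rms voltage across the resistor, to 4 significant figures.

X_L = ωL = 46.80 Ω
X_C = 1/(ωC) = 81.70 Ω
Net reactance X = X_L − X_C = -34.90 Ω
Z = 81.80 − j34.90 Ω
|Z| = √(81.80² + 34.90²) = 88.93 Ω
I = V/|Z| = 236.1 mA
V_R = I·|Z_R| = 0.2361 × 81.80 = 19.32 V

19.32 V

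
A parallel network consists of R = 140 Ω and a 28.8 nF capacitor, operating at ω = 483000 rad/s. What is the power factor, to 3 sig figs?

0.457

X_C = 1/(ωC) = 71.9 Ω
Parallel: admittances add. Y = 1/R + jωC
Y = (0.00714 + j0.0139) S
|Y| = 0.0156 S → |Z| = 1/|Y| = 64.0 Ω, ∠Z = −∠Y = -62.8°
cos φ = cos(-62.8°) = 0.457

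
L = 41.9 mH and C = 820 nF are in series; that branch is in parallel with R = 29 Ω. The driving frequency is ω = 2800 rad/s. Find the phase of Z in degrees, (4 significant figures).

X_L = ωL = 117.3 Ω
X_C = 1/(ωC) = 435.5 Ω
Branch 1: Z₁ = R = 29.00 Ω
Branch 2 (series LC): Z₂ = j(X_L − X_C) = −j318.2 Ω
Parallel: Z = Z₁Z₂/(Z₁+Z₂), |Z| = 28.88 Ω, ∠Z = -5.207°

-5.207°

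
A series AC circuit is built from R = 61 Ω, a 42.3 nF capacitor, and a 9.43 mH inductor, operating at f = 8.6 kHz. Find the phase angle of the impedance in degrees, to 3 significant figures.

ω = 2πf = 54040 rad/s
X_L = ωL = 510 Ω
X_C = 1/(ωC) = 438 Ω
Net reactance X = X_L − X_C = 72.1 Ω
Z = 61.0 + j72.1 Ω
|Z| = √(61.0² + 72.1²) = 94.4 Ω
∠Z = arctan(72.1/61.0) = 49.7°

49.7°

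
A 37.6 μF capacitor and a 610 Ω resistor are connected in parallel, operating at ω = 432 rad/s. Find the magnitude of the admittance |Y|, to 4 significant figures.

X_C = 1/(ωC) = 61.56 Ω
Parallel: admittances add. Y = 1/R + jωC
Y = (0.001639 + j0.01624) S
|Y| = 0.01633 S → |Z| = 1/|Y| = 61.25 Ω, ∠Z = −∠Y = -84.24°

16.33 mS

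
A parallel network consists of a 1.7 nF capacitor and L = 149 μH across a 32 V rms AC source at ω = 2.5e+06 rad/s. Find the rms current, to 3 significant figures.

X_L = ωL = 372 Ω
X_C = 1/(ωC) = 235 Ω
Parallel: admittances add. Y = 1/(jωL) + jωC
Y = (0 + j0.00157) S
|Y| = 0.00157 S → |Z| = 1/|Y| = 639 Ω, ∠Z = −∠Y = -90.0°
I = V/|Z| = 32/639 = 50.1 mA

50.1 mA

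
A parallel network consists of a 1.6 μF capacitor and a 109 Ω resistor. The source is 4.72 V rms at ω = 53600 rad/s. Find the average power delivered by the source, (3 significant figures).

204 mW

X_C = 1/(ωC) = 11.7 Ω
Parallel: admittances add. Y = 1/R + jωC
Y = (0.00917 + j0.0858) S
|Y| = 0.0862 S → |Z| = 1/|Y| = 11.6 Ω, ∠Z = −∠Y = -83.9°
I = V/|Z| = 407 mA
P = VI cos φ = 4.72 × 0.407 × cos(-83.9°) = 204 mW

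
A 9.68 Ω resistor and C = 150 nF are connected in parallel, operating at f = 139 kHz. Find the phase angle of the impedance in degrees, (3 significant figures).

ω = 2πf = 873400 rad/s
X_C = 1/(ωC) = 7.63 Ω
Parallel: admittances add. Y = 1/R + jωC
Y = (0.103 + j0.131) S
|Y| = 0.167 S → |Z| = 1/|Y| = 5.99 Ω, ∠Z = −∠Y = -51.7°

-51.7°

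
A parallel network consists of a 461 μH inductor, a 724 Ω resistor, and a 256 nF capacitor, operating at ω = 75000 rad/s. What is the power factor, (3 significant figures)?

X_L = ωL = 34.6 Ω
X_C = 1/(ωC) = 52.1 Ω
Parallel: admittances add. Y = 1/R + 1/(jωL) + jωC
Y = (0.00138 − j0.00972) S
|Y| = 0.00982 S → |Z| = 1/|Y| = 102 Ω, ∠Z = −∠Y = 81.9°
cos φ = cos(81.9°) = 0.141

0.141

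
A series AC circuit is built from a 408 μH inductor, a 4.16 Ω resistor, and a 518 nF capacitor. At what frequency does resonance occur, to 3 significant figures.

10.9 kHz

ω₀ = 1/√(LC) = 1/√(0.000408 × 5.18e-07) = 68790 rad/s
f₀ = ω₀/(2π) = 10.9 kHz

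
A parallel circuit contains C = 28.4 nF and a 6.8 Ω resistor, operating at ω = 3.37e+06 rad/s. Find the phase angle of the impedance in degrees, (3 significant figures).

X_C = 1/(ωC) = 10.4 Ω
Parallel: admittances add. Y = 1/R + jωC
Y = (0.147 + j0.0957) S
|Y| = 0.175 S → |Z| = 1/|Y| = 5.70 Ω, ∠Z = −∠Y = -33.1°

-33.1°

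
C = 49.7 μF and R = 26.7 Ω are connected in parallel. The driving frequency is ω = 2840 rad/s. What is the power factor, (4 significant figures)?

0.2565

X_C = 1/(ωC) = 7.085 Ω
Parallel: admittances add. Y = 1/R + jωC
Y = (0.03745 + j0.1411) S
|Y| = 0.1460 S → |Z| = 1/|Y| = 6.848 Ω, ∠Z = −∠Y = -75.14°
cos φ = cos(-75.14°) = 0.2565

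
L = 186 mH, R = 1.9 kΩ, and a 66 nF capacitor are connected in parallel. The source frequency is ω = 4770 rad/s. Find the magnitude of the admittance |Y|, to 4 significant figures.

X_L = ωL = 887.2 Ω
X_C = 1/(ωC) = 3176 Ω
Parallel: admittances add. Y = 1/R + 1/(jωL) + jωC
Y = (0.0005263 − j0.0008123) S
|Y| = 0.0009679 S → |Z| = 1/|Y| = 1033 Ω, ∠Z = −∠Y = 57.06°

967.9 μS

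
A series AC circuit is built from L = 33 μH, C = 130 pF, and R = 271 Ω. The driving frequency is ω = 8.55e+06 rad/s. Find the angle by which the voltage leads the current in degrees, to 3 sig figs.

X_L = ωL = 282 Ω
X_C = 1/(ωC) = 900 Ω
Net reactance X = X_L − X_C = -618 Ω
Z = 271 − j618 Ω
|Z| = √(271² + 618²) = 674 Ω
∠Z = arctan(-618/271) = -66.3°

-66.3°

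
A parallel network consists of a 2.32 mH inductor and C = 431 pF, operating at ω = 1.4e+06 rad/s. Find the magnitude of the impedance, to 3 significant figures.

X_L = ωL = 3250 Ω
X_C = 1/(ωC) = 1660 Ω
Parallel: admittances add. Y = 1/(jωL) + jωC
Y = (0 + j0.000296) S
|Y| = 0.000296 S → |Z| = 1/|Y| = 3380 Ω, ∠Z = −∠Y = -90.0°

3380 Ω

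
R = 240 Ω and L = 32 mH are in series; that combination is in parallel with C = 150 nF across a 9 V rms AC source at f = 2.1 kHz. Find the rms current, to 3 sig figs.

ω = 2πf = 13190 rad/s
X_L = ωL = 422 Ω
X_C = 1/(ωC) = 505 Ω
Branch 1 (R+jX_L): Z₁ = 240 + j422 Ω, |Z₁| = 486 Ω
Branch 2 (−jX_C): Z₂ = −j505 Ω
Parallel: Z = Z₁Z₂/(Z₁+Z₂), |Z| = 966 Ω, ∠Z = -10.5°
I = V/|Z| = 9/966 = 9.31 mA

9.31 mA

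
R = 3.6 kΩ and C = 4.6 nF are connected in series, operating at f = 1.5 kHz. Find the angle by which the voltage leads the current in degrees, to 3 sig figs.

-81.1°

ω = 2πf = 9425 rad/s
X_C = 1/(ωC) = 23100 Ω
Z = 3600 − j23100 Ω
|Z| = √(3600² + 23100²) = 23300 Ω
∠Z = arctan(-23100/3600) = -81.1°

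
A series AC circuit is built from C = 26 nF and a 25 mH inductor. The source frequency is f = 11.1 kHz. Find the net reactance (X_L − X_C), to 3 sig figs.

ω = 2πf = 69740 rad/s
X_L = ωL = 1740 Ω
X_C = 1/(ωC) = 551 Ω
X = 1740 − 551 = 1190 Ω

1190 Ω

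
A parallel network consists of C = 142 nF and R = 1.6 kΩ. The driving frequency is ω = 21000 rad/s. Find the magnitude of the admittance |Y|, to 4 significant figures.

X_C = 1/(ωC) = 335.3 Ω
Parallel: admittances add. Y = 1/R + jωC
Y = (0.0006250 + j0.002982) S
|Y| = 0.003047 S → |Z| = 1/|Y| = 328.2 Ω, ∠Z = −∠Y = -78.16°

3.047 mS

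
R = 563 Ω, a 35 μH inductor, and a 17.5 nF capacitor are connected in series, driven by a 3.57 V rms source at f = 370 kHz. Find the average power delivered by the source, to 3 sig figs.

ω = 2πf = 2.325e+06 rad/s
X_L = ωL = 81.4 Ω
X_C = 1/(ωC) = 24.6 Ω
Net reactance X = X_L − X_C = 56.8 Ω
Z = 563 + j56.8 Ω
|Z| = √(563² + 56.8²) = 566 Ω
∠Z = arctan(56.8/563) = 5.76°
I = V/|Z| = 6.31 mA
P = VI cos φ = 3.57 × 0.00631 × cos(5.76°) = 22.4 mW

22.4 mW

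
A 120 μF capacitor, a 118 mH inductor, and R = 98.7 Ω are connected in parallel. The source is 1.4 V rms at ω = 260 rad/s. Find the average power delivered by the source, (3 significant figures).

19.9 mW

X_L = ωL = 30.7 Ω
X_C = 1/(ωC) = 32.1 Ω
Parallel: admittances add. Y = 1/R + 1/(jωL) + jωC
Y = (0.0101 − j0.00139) S
|Y| = 0.0102 S → |Z| = 1/|Y| = 97.8 Ω, ∠Z = −∠Y = 7.84°
I = V/|Z| = 14.3 mA
P = VI cos φ = 1.4 × 0.0143 × cos(7.84°) = 19.9 mW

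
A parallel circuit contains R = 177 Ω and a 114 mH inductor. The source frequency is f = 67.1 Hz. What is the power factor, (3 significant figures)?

0.262

ω = 2πf = 421.6 rad/s
X_L = ωL = 48.1 Ω
Parallel: admittances add. Y = 1/R + 1/(jωL)
Y = (0.00565 − j0.0208) S
|Y| = 0.0216 S → |Z| = 1/|Y| = 46.4 Ω, ∠Z = −∠Y = 74.8°
cos φ = cos(74.8°) = 0.262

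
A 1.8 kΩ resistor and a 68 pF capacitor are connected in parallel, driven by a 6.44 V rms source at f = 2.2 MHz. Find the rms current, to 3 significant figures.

ω = 2πf = 1.382e+07 rad/s
X_C = 1/(ωC) = 1060 Ω
Parallel: admittances add. Y = 1/R + jωC
Y = (0.000556 + j0.000940) S
|Y| = 0.00109 S → |Z| = 1/|Y| = 916 Ω, ∠Z = −∠Y = -59.4°
I = V/|Z| = 6.44/916 = 7.03 mA

7.03 mA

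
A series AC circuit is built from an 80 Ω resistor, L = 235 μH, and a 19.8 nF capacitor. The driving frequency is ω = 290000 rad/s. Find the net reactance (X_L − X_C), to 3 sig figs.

X_L = ωL = 68.1 Ω
X_C = 1/(ωC) = 174 Ω
X = 68.1 − 174 = -106 Ω

-106 Ω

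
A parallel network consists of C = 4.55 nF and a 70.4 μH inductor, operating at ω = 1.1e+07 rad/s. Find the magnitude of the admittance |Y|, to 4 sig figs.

48.76 mS

X_L = ωL = 774.4 Ω
X_C = 1/(ωC) = 19.98 Ω
Parallel: admittances add. Y = 1/(jωL) + jωC
Y = (0 + j0.04876) S
|Y| = 0.04876 S → |Z| = 1/|Y| = 20.51 Ω, ∠Z = −∠Y = -90.00°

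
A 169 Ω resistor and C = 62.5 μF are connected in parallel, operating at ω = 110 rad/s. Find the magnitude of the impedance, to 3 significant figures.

110 Ω

X_C = 1/(ωC) = 145 Ω
Parallel: admittances add. Y = 1/R + jωC
Y = (0.00592 + j0.00688) S
|Y| = 0.00907 S → |Z| = 1/|Y| = 110 Ω, ∠Z = −∠Y = -49.3°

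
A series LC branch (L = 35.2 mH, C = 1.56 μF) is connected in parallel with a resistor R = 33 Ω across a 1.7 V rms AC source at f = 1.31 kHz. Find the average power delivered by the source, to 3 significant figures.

87.6 mW

ω = 2πf = 8231 rad/s
X_L = ωL = 290 Ω
X_C = 1/(ωC) = 77.9 Ω
Branch 1: Z₁ = R = 33.0 Ω
Branch 2 (series LC): Z₂ = j(X_L − X_C) = j212 Ω
Parallel: Z = Z₁Z₂/(Z₁+Z₂), |Z| = 32.6 Ω, ∠Z = 8.85°
I = V/|Z| = 52.1 mA
P = VI cos φ = 1.7 × 0.0521 × cos(8.85°) = 87.6 mW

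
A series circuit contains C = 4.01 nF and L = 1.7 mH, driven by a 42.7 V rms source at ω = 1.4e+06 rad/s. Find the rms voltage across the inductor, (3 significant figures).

X_L = ωL = 2380 Ω
X_C = 1/(ωC) = 178 Ω
Net reactance X = X_L − X_C = 2200 Ω
Z = j2200 Ω
|Z| = √(0² + 2200²) = 2200 Ω
I = V/|Z| = 19.4 mA
V_L = I·|Z_L| = 0.0194 × 2380 = 46.2 V

46.2 V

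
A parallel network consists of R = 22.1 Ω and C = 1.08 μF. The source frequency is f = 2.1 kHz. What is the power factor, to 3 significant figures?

ω = 2πf = 13190 rad/s
X_C = 1/(ωC) = 70.2 Ω
Parallel: admittances add. Y = 1/R + jωC
Y = (0.0452 + j0.0143) S
|Y| = 0.0474 S → |Z| = 1/|Y| = 21.1 Ω, ∠Z = −∠Y = -17.5°
cos φ = cos(-17.5°) = 0.954

0.954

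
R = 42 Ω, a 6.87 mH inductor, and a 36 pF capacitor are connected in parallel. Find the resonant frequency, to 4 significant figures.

320.0 kHz

ω₀ = 1/√(LC) = 1/√(0.00687 × 3.6e-11) = 2.011e+06 rad/s
f₀ = ω₀/(2π) = 320.0 kHz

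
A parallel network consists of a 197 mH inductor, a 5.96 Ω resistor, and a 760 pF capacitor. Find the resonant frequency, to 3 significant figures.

ω₀ = 1/√(LC) = 1/√(0.197 × 7.6e-10) = 81730 rad/s
f₀ = ω₀/(2π) = 13.0 kHz

13.0 kHz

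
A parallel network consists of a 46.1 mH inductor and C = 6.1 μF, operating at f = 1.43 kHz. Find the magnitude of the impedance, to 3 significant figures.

19.1 Ω

ω = 2πf = 8985 rad/s
X_L = ωL = 414 Ω
X_C = 1/(ωC) = 18.2 Ω
Parallel: admittances add. Y = 1/(jωL) + jωC
Y = (0 + j0.0524) S
|Y| = 0.0524 S → |Z| = 1/|Y| = 19.1 Ω, ∠Z = −∠Y = -90.0°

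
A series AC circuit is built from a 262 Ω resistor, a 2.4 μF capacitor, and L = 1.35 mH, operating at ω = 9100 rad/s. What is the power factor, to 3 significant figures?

X_L = ωL = 12.3 Ω
X_C = 1/(ωC) = 45.8 Ω
Net reactance X = X_L − X_C = -33.5 Ω
Z = 262 − j33.5 Ω
|Z| = √(262² + 33.5²) = 264 Ω
∠Z = arctan(-33.5/262) = -7.29°
cos φ = cos(-7.29°) = 0.992

0.992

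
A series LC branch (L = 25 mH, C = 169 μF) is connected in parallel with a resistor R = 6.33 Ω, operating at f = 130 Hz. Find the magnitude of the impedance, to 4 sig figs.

5.706 Ω

ω = 2πf = 816.8 rad/s
X_L = ωL = 20.42 Ω
X_C = 1/(ωC) = 7.244 Ω
Branch 1: Z₁ = R = 6.330 Ω
Branch 2 (series LC): Z₂ = j(X_L − X_C) = j13.18 Ω
Parallel: Z = Z₁Z₂/(Z₁+Z₂), |Z| = 5.706 Ω, ∠Z = 25.66°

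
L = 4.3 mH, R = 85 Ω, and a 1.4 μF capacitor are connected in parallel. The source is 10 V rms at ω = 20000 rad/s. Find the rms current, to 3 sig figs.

X_L = ωL = 86.0 Ω
X_C = 1/(ωC) = 35.7 Ω
Parallel: admittances add. Y = 1/R + 1/(jωL) + jωC
Y = (0.0118 + j0.0164) S
|Y| = 0.0202 S → |Z| = 1/|Y| = 49.6 Ω, ∠Z = −∠Y = -54.3°
I = V/|Z| = 10/49.6 = 202 mA

202 mA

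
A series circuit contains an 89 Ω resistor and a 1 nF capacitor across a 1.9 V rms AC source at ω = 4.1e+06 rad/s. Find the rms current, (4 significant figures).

7.318 mA

X_C = 1/(ωC) = 243.9 Ω
Z = 89.00 − j243.9 Ω
|Z| = √(89.00² + 243.9²) = 259.6 Ω
I = V/|Z| = 1.9/259.6 = 7.318 mA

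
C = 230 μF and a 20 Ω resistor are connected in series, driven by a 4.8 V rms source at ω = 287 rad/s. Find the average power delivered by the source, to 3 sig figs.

X_C = 1/(ωC) = 15.1 Ω
Z = 20.0 − j15.1 Ω
|Z| = √(20.0² + 15.1²) = 25.1 Ω
∠Z = arctan(-15.1/20.0) = -37.1°
I = V/|Z| = 191 mA
P = VI cos φ = 4.8 × 0.191 × cos(-37.1°) = 732 mW

732 mW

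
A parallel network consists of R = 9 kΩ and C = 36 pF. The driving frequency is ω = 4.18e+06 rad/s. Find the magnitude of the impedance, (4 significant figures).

X_C = 1/(ωC) = 6645 Ω
Parallel: admittances add. Y = 1/R + jωC
Y = (0.0001111 + j0.0001505) S
|Y| = 0.0001871 S → |Z| = 1/|Y| = 5346 Ω, ∠Z = −∠Y = -53.56°

5346 Ω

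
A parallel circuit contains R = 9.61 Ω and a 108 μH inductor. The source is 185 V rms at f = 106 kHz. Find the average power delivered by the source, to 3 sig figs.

3.56 kW

ω = 2πf = 666000 rad/s
X_L = ωL = 71.9 Ω
Parallel: admittances add. Y = 1/R + 1/(jωL)
Y = (0.104 − j0.0139) S
|Y| = 0.105 S → |Z| = 1/|Y| = 9.53 Ω, ∠Z = −∠Y = 7.61°
I = V/|Z| = 19.4 A
P = VI cos φ = 185 × 19.4 × cos(7.61°) = 3.56 kW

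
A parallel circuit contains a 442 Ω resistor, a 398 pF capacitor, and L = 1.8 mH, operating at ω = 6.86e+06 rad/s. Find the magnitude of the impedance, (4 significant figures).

X_L = ωL = 12350 Ω
X_C = 1/(ωC) = 366.3 Ω
Parallel: admittances add. Y = 1/R + 1/(jωL) + jωC
Y = (0.002262 + j0.002649) S
|Y| = 0.003484 S → |Z| = 1/|Y| = 287.0 Ω, ∠Z = −∠Y = -49.50°

287.0 Ω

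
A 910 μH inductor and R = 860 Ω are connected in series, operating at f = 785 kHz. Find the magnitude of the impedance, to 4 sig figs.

ω = 2πf = 4.932e+06 rad/s
X_L = ωL = 4488 Ω
Z = 860.0 + j4488 Ω
|Z| = √(860.0² + 4488²) = 4570 Ω

4570 Ω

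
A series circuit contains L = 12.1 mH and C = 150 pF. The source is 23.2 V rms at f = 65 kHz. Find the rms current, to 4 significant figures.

2.038 mA

ω = 2πf = 408400 rad/s
X_L = ωL = 4942 Ω
X_C = 1/(ωC) = 16320 Ω
Net reactance X = X_L − X_C = -11380 Ω
Z = − j11380 Ω
|Z| = √(0² + 11380²) = 11380 Ω
I = V/|Z| = 23.2/11380 = 2.038 mA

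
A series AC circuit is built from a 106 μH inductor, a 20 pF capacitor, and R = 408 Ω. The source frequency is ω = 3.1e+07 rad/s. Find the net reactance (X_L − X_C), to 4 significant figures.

X_L = ωL = 3286 Ω
X_C = 1/(ωC) = 1613 Ω
X = 3286 − 1613 = 1673 Ω

1673 Ω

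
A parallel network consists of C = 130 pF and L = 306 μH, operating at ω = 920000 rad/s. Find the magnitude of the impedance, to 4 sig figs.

X_L = ωL = 281.5 Ω
X_C = 1/(ωC) = 8361 Ω
Parallel: admittances add. Y = 1/(jωL) + jωC
Y = (0 − j0.003433) S
|Y| = 0.003433 S → |Z| = 1/|Y| = 291.3 Ω, ∠Z = −∠Y = 90.00°

291.3 Ω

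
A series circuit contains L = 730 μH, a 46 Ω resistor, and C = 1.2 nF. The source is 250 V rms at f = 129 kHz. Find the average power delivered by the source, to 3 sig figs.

ω = 2πf = 810500 rad/s
X_L = ωL = 592 Ω
X_C = 1/(ωC) = 1030 Ω
Net reactance X = X_L − X_C = -436 Ω
Z = 46.0 − j436 Ω
|Z| = √(46.0² + 436²) = 439 Ω
∠Z = arctan(-436/46.0) = -84.0°
I = V/|Z| = 570 mA
P = VI cos φ = 250 × 0.570 × cos(-84.0°) = 14.9 W

14.9 W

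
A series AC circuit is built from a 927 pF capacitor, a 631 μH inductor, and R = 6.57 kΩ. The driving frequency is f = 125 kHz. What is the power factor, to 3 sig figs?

0.991

ω = 2πf = 785400 rad/s
X_L = ωL = 496 Ω
X_C = 1/(ωC) = 1370 Ω
Net reactance X = X_L − X_C = -878 Ω
Z = 6570 − j878 Ω
|Z| = √(6570² + 878²) = 6630 Ω
∠Z = arctan(-878/6570) = -7.61°
cos φ = cos(-7.61°) = 0.991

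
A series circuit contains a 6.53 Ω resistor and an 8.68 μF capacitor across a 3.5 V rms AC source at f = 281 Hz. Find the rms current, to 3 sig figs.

53.4 mA

ω = 2πf = 1766 rad/s
X_C = 1/(ωC) = 65.3 Ω
Z = 6.53 − j65.3 Ω
|Z| = √(6.53² + 65.3²) = 65.6 Ω
I = V/|Z| = 3.5/65.6 = 53.4 mA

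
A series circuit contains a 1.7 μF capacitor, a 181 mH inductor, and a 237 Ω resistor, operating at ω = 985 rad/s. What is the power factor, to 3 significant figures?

0.492

X_L = ωL = 178 Ω
X_C = 1/(ωC) = 597 Ω
Net reactance X = X_L − X_C = -419 Ω
Z = 237 − j419 Ω
|Z| = √(237² + 419²) = 481 Ω
∠Z = arctan(-419/237) = -60.5°
cos φ = cos(-60.5°) = 0.492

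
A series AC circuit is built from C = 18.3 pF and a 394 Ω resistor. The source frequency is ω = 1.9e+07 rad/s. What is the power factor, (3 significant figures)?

X_C = 1/(ωC) = 2880 Ω
Z = 394 − j2880 Ω
|Z| = √(394² + 2880²) = 2900 Ω
∠Z = arctan(-2880/394) = -82.2°
cos φ = cos(-82.2°) = 0.136

0.136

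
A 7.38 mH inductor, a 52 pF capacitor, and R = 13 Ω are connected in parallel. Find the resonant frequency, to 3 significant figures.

ω₀ = 1/√(LC) = 1/√(0.00738 × 5.2e-11) = 1.614e+06 rad/s
f₀ = ω₀/(2π) = 257 kHz

257 kHz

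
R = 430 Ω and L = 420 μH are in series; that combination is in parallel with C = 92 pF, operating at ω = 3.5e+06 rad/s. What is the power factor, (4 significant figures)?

0.5156

X_L = ωL = 1470 Ω
X_C = 1/(ωC) = 3106 Ω
Branch 1 (R+jX_L): Z₁ = 430.0 + j1470 Ω, |Z₁| = 1532 Ω
Branch 2 (−jX_C): Z₂ = −j3106 Ω
Parallel: Z = Z₁Z₂/(Z₁+Z₂), |Z| = 2813 Ω, ∠Z = 58.97°
cos φ = cos(58.97°) = 0.5156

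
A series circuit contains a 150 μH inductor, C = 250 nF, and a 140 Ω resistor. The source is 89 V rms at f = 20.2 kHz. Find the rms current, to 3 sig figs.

633 mA

ω = 2πf = 126900 rad/s
X_L = ωL = 19.0 Ω
X_C = 1/(ωC) = 31.5 Ω
Net reactance X = X_L − X_C = -12.5 Ω
Z = 140 − j12.5 Ω
|Z| = √(140² + 12.5²) = 141 Ω
I = V/|Z| = 89/141 = 633 mA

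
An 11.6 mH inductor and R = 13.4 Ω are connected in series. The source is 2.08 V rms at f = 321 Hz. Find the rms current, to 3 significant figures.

ω = 2πf = 2017 rad/s
X_L = ωL = 23.4 Ω
Z = 13.4 + j23.4 Ω
|Z| = √(13.4² + 23.4²) = 27.0 Ω
I = V/|Z| = 2.08/27.0 = 77.1 mA

77.1 mA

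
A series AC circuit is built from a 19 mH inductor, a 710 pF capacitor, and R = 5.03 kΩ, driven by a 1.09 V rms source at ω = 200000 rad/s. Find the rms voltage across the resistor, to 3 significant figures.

X_L = ωL = 3800 Ω
X_C = 1/(ωC) = 7040 Ω
Net reactance X = X_L − X_C = -3240 Ω
Z = 5030 − j3240 Ω
|Z| = √(5030² + 3240²) = 5980 Ω
I = V/|Z| = 182 μA
V_R = I·|Z_R| = 0.000182 × 5030 = 0.916 V

0.916 V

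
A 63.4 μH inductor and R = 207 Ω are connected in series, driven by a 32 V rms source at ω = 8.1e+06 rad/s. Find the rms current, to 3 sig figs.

57.8 mA

X_L = ωL = 514 Ω
Z = 207 + j514 Ω
|Z| = √(207² + 514²) = 554 Ω
I = V/|Z| = 32/554 = 57.8 mA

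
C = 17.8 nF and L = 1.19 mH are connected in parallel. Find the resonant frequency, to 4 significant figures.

ω₀ = 1/√(LC) = 1/√(0.00119 × 1.78e-08) = 217300 rad/s
f₀ = ω₀/(2π) = 34.58 kHz

34.58 kHz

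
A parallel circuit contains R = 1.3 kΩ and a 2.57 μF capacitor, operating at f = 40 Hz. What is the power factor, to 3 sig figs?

0.766

ω = 2πf = 251.3 rad/s
X_C = 1/(ωC) = 1550 Ω
Parallel: admittances add. Y = 1/R + jωC
Y = (0.000769 + j0.000646) S
|Y| = 0.00100 S → |Z| = 1/|Y| = 996 Ω, ∠Z = −∠Y = -40.0°
cos φ = cos(-40.0°) = 0.766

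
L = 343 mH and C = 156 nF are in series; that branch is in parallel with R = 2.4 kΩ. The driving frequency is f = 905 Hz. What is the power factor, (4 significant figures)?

ω = 2πf = 5686 rad/s
X_L = ωL = 1950 Ω
X_C = 1/(ωC) = 1127 Ω
Branch 1: Z₁ = R = 2400 Ω
Branch 2 (series LC): Z₂ = j(X_L − X_C) = j823.1 Ω
Parallel: Z = Z₁Z₂/(Z₁+Z₂), |Z| = 778.6 Ω, ∠Z = 71.07°
cos φ = cos(71.07°) = 0.3244

0.3244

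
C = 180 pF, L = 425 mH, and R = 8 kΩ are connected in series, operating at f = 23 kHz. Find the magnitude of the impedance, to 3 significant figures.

ω = 2πf = 144500 rad/s
X_L = ωL = 61400 Ω
X_C = 1/(ωC) = 38400 Ω
Net reactance X = X_L − X_C = 23000 Ω
Z = 8000 + j23000 Ω
|Z| = √(8000² + 23000²) = 24300 Ω

24300 Ω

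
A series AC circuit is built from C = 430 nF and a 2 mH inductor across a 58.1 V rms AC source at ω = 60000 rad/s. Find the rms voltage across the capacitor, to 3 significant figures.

X_L = ωL = 120 Ω
X_C = 1/(ωC) = 38.8 Ω
Net reactance X = X_L − X_C = 81.2 Ω
Z = j81.2 Ω
|Z| = √(0² + 81.2²) = 81.2 Ω
I = V/|Z| = 715 mA
V_C = I·|Z_C| = 0.715 × 38.8 = 27.7 V

27.7 V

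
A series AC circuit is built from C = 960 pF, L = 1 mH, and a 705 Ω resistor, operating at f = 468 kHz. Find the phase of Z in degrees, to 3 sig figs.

ω = 2πf = 2.941e+06 rad/s
X_L = ωL = 2940 Ω
X_C = 1/(ωC) = 354 Ω
Net reactance X = X_L − X_C = 2590 Ω
Z = 705 + j2590 Ω
|Z| = √(705² + 2590²) = 2680 Ω
∠Z = arctan(2590/705) = 74.8°

74.8°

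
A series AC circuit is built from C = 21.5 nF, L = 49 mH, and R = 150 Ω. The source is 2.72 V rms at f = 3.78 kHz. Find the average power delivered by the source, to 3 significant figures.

ω = 2πf = 23750 rad/s
X_L = ωL = 1160 Ω
X_C = 1/(ωC) = 1960 Ω
Net reactance X = X_L − X_C = -795 Ω
Z = 150 − j795 Ω
|Z| = √(150² + 795²) = 809 Ω
∠Z = arctan(-795/150) = -79.3°
I = V/|Z| = 3.36 mA
P = VI cos φ = 2.72 × 0.00336 × cos(-79.3°) = 1.70 mW

1.70 mW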